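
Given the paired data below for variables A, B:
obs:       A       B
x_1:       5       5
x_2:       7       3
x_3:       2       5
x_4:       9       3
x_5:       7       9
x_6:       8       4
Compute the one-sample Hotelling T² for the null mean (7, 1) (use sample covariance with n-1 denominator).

Step 1 — sample mean vector:
  mean(A) = (5 + 7 + 2 + 9 + 7 + 8) / 6 = 38/6 = 6.3333
  mean(B) = (5 + 3 + 5 + 3 + 9 + 4) / 6 = 29/6 = 4.8333
  x̄ = (6.3333, 4.8333),  deviation x̄ - mu_0 = (6.3333, 4.8333) - (7, 1) = (-0.6667, 3.8333).

Step 2 — sample covariance matrix, S[i,j] = (1/(n-1)) · Σ_k (x_{k,i} - mean_i) · (x_{k,j} - mean_j), divisor n-1 = 5:
  S[A,A] = ((-1.3333)·(-1.3333) + (0.6667)·(0.6667) + (-4.3333)·(-4.3333) + (2.6667)·(2.6667) + (0.6667)·(0.6667) + (1.6667)·(1.6667)) / 5 = 31.3333/5 = 6.2667
  S[A,B] = ((-1.3333)·(0.1667) + (0.6667)·(-1.8333) + (-4.3333)·(0.1667) + (2.6667)·(-1.8333) + (0.6667)·(4.1667) + (1.6667)·(-0.8333)) / 5 = -5.6667/5 = -1.1333
  S[B,B] = ((0.1667)·(0.1667) + (-1.8333)·(-1.8333) + (0.1667)·(0.1667) + (-1.8333)·(-1.8333) + (4.1667)·(4.1667) + (-0.8333)·(-0.8333)) / 5 = 24.8333/5 = 4.9667
  S = [[6.2667, -1.1333],
 [-1.1333, 4.9667]].

Step 3 — invert S. det(S) = 6.2667·4.9667 - (-1.1333)² = 29.84.
  S^{-1} = (1/det) · [[d, -b], [-b, a]] = [[0.1664, 0.038],
 [0.038, 0.21]].

Step 4 — quadratic form (x̄ - mu_0)^T · S^{-1} · (x̄ - mu_0):
  S^{-1} · (x̄ - mu_0) = (0.0346, 0.7797),
  (x̄ - mu_0)^T · [...] = (-0.6667)·(0.0346) + (3.8333)·(0.7797) = 2.9658.

Step 5 — scale by n: T² = 6 · 2.9658 = 17.7949.

T² ≈ 17.7949


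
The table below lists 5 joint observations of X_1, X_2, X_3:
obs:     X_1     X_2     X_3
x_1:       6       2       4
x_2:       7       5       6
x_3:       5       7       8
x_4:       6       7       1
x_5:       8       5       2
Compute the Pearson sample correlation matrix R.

Step 1 — column means:
  mean(X_1) = (6 + 7 + 5 + 6 + 8) / 5 = 32/5 = 6.4
  mean(X_2) = (2 + 5 + 7 + 7 + 5) / 5 = 26/5 = 5.2
  mean(X_3) = (4 + 6 + 8 + 1 + 2) / 5 = 21/5 = 4.2

Step 2 — sample variances and covariances s[i,j] = (1/(n-1)) · Σ_k (x_{k,i} - mean_i) · (x_{k,j} - mean_j), with n-1 = 4:
  s[X_1,X_1] = ((-0.4)·(-0.4) + (0.6)·(0.6) + (-1.4)·(-1.4) + (-0.4)·(-0.4) + (1.6)·(1.6)) / 4 = 5.2/4 = 1.3
  s[X_1,X_2] = ((-0.4)·(-3.2) + (0.6)·(-0.2) + (-1.4)·(1.8) + (-0.4)·(1.8) + (1.6)·(-0.2)) / 4 = -2.4/4 = -0.6
  s[X_1,X_3] = ((-0.4)·(-0.2) + (0.6)·(1.8) + (-1.4)·(3.8) + (-0.4)·(-3.2) + (1.6)·(-2.2)) / 4 = -6.4/4 = -1.6
  s[X_2,X_2] = ((-3.2)·(-3.2) + (-0.2)·(-0.2) + (1.8)·(1.8) + (1.8)·(1.8) + (-0.2)·(-0.2)) / 4 = 16.8/4 = 4.2
  s[X_2,X_3] = ((-3.2)·(-0.2) + (-0.2)·(1.8) + (1.8)·(3.8) + (1.8)·(-3.2) + (-0.2)·(-2.2)) / 4 = 1.8/4 = 0.45
  s[X_3,X_3] = ((-0.2)·(-0.2) + (1.8)·(1.8) + (3.8)·(3.8) + (-3.2)·(-3.2) + (-2.2)·(-2.2)) / 4 = 32.8/4 = 8.2
  Sample standard deviations s_i = √(s[i,i]):
  s(X_1) = √(1.3) = 1.1402
  s(X_2) = √(4.2) = 2.0494
  s(X_3) = √(8.2) = 2.8636

Step 3 — r_{ij} = s_{ij} / (s_i · s_j):
  r[X_1,X_1] = 1 (diagonal).
  r[X_1,X_2] = -0.6 / (1.1402 · 2.0494) = -0.6 / 2.3367 = -0.2568
  r[X_1,X_3] = -1.6 / (1.1402 · 2.8636) = -1.6 / 3.265 = -0.4901
  r[X_2,X_2] = 1 (diagonal).
  r[X_2,X_3] = 0.45 / (2.0494 · 2.8636) = 0.45 / 5.8686 = 0.0767
  r[X_3,X_3] = 1 (diagonal).

R is symmetric with unit diagonal. Assembling:

R = [[1, -0.2568, -0.4901],
 [-0.2568, 1, 0.0767],
 [-0.4901, 0.0767, 1]]


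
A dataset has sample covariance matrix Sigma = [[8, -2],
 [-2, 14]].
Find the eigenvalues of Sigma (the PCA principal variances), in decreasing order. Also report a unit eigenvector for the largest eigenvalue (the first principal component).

Step 1 — characteristic polynomial of 2×2 Sigma:
  det(Sigma - λI) = λ² - trace · λ + det = 0.
  trace = 8 + 14 = 22, det = 8·14 - (-2)² = 108.
Step 2 — discriminant:
  Δ = trace² - 4·det = 484 - 432 = 52.
Step 3 — eigenvalues:
  λ = (trace ± √Δ)/2 = (22 ± 7.2111)/2,
  λ_1 = 14.6056,  λ_2 = 7.3944.

Step 4 — unit eigenvector for λ_1: solve (Sigma - λ_1 I)v = 0. First row:
  (8 - 14.6056)·v_x + (-2)·v_y = 0, i.e. (-6.6056)·v_x + (-2)·v_y = 0,
  so v ∝ (b, λ_1 - a) = (-2, 6.6056); multiply by -1 so the first entry is positive: u = (2, -6.6056).
  ||u|| = √((2)² + (-6.6056)²) = √(47.6333) ≈ 6.9017,
  v_1 = u/||u|| ≈ (0.2898, -0.9571) (||v_1|| = 1).

λ_1 = 14.6056,  λ_2 = 7.3944;  v_1 ≈ (0.2898, -0.9571)


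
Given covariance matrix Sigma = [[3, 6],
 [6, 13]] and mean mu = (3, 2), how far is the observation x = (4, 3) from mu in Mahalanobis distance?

Step 1 — centre the observation: (x - mu) = (1, 1).

Step 2 — invert Sigma. det(Sigma) = 3·13 - (6)² = 3.
  Sigma^{-1} = (1/det) · [[d, -b], [-b, a]] = [[4.3333, -2],
 [-2, 1]].

Step 3 — form the quadratic (x - mu)^T · Sigma^{-1} · (x - mu):
  Sigma^{-1} · (x - mu) = (2.3333, -1).
  (x - mu)^T · [Sigma^{-1} · (x - mu)] = (1)·(2.3333) + (1)·(-1) = 1.3333.

Step 4 — take square root: d = √(1.3333) ≈ 1.1547.

d(x, mu) = √(1.3333) ≈ 1.1547


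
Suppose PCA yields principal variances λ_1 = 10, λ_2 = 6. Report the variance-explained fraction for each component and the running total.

Step 1 — total variance = trace(Sigma) = Σ λ_i = 10 + 6 = 16.

Step 2 — fraction explained by component i = λ_i / Σ λ:
  PC1: 10/16 = 0.625
  PC2: 6/16 = 0.375

Step 3 — cumulative fraction after k components = (λ_1 + ... + λ_k) / Σ λ:
  k = 1: 10/16 = 0.625
  k = 2: (10 + 6)/16 = 16/16 = 1

Summary (fraction, with percent):

explained: PC1 0.625 (62.5%), PC2 0.375 (37.5%);  cumulative: 0.625, 1


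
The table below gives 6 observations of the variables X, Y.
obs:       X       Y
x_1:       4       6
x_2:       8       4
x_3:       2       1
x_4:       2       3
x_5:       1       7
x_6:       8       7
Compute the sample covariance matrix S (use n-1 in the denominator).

Step 1 — column means:
  mean(X) = (4 + 8 + 2 + 2 + 1 + 8) / 6 = 25/6 = 4.1667
  mean(Y) = (6 + 4 + 1 + 3 + 7 + 7) / 6 = 28/6 = 4.6667

Step 2 — sample covariance S[i,j] = (1/(n-1)) · Σ_k (x_{k,i} - mean_i) · (x_{k,j} - mean_j), with n-1 = 5.
  S[X,X] = ((-0.1667)·(-0.1667) + (3.8333)·(3.8333) + (-2.1667)·(-2.1667) + (-2.1667)·(-2.1667) + (-3.1667)·(-3.1667) + (3.8333)·(3.8333)) / 5 = 48.8333/5 = 9.7667
  S[X,Y] = ((-0.1667)·(1.3333) + (3.8333)·(-0.6667) + (-2.1667)·(-3.6667) + (-2.1667)·(-1.6667) + (-3.1667)·(2.3333) + (3.8333)·(2.3333)) / 5 = 10.3333/5 = 2.0667
  S[Y,Y] = ((1.3333)·(1.3333) + (-0.6667)·(-0.6667) + (-3.6667)·(-3.6667) + (-1.6667)·(-1.6667) + (2.3333)·(2.3333) + (2.3333)·(2.3333)) / 5 = 29.3333/5 = 5.8667

S is symmetric (S[j,i] = S[i,j]). Assembling:

S = [[9.7667, 2.0667],
 [2.0667, 5.8667]]


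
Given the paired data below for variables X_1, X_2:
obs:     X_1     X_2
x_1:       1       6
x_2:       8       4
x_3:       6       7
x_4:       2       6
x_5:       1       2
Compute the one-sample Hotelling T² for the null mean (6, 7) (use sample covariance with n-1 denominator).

Step 1 — sample mean vector:
  mean(X_1) = (1 + 8 + 6 + 2 + 1) / 5 = 18/5 = 3.6
  mean(X_2) = (6 + 4 + 7 + 6 + 2) / 5 = 25/5 = 5
  x̄ = (3.6, 5),  deviation x̄ - mu_0 = (3.6, 5) - (6, 7) = (-2.4, -2).

Step 2 — sample covariance matrix, S[i,j] = (1/(n-1)) · Σ_k (x_{k,i} - mean_i) · (x_{k,j} - mean_j), divisor n-1 = 4:
  S[X_1,X_1] = ((-2.6)·(-2.6) + (4.4)·(4.4) + (2.4)·(2.4) + (-1.6)·(-1.6) + (-2.6)·(-2.6)) / 4 = 41.2/4 = 10.3
  S[X_1,X_2] = ((-2.6)·(1) + (4.4)·(-1) + (2.4)·(2) + (-1.6)·(1) + (-2.6)·(-3)) / 4 = 4/4 = 1
  S[X_2,X_2] = ((1)·(1) + (-1)·(-1) + (2)·(2) + (1)·(1) + (-3)·(-3)) / 4 = 16/4 = 4
  S = [[10.3, 1],
 [1, 4]].

Step 3 — invert S. det(S) = 10.3·4 - (1)² = 40.2.
  S^{-1} = (1/det) · [[d, -b], [-b, a]] = [[0.0995, -0.0249],
 [-0.0249, 0.2562]].

Step 4 — quadratic form (x̄ - mu_0)^T · S^{-1} · (x̄ - mu_0):
  S^{-1} · (x̄ - mu_0) = (-0.1891, -0.4527),
  (x̄ - mu_0)^T · [...] = (-2.4)·(-0.1891) + (-2)·(-0.4527) = 1.3592.

Step 5 — scale by n: T² = 5 · 1.3592 = 6.796.

T² ≈ 6.796


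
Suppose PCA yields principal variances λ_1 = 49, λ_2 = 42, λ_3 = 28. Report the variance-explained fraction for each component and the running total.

Step 1 — total variance = trace(Sigma) = Σ λ_i = 49 + 42 + 28 = 119.

Step 2 — fraction explained by component i = λ_i / Σ λ:
  PC1: 49/119 = 0.4118
  PC2: 42/119 = 0.3529
  PC3: 28/119 = 0.2353

Step 3 — cumulative fraction after k components = (λ_1 + ... + λ_k) / Σ λ:
  k = 1: 49/119 = 0.4118
  k = 2: (49 + 42)/119 = 91/119 = 0.7647
  k = 3: (49 + 42 + 28)/119 = 119/119 = 1

Summary (fraction, with percent):

explained: PC1 0.4118 (41.18%), PC2 0.3529 (35.29%), PC3 0.2353 (23.53%);  cumulative: 0.4118, 0.7647, 1


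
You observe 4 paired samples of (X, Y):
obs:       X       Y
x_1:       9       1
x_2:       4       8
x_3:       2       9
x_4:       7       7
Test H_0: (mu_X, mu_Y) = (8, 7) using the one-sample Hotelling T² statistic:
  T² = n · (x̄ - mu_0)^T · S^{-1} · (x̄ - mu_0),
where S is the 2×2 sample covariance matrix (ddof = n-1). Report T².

Step 1 — sample mean vector:
  mean(X) = (9 + 4 + 2 + 7) / 4 = 22/4 = 5.5
  mean(Y) = (1 + 8 + 9 + 7) / 4 = 25/4 = 6.25
  x̄ = (5.5, 6.25),  deviation x̄ - mu_0 = (5.5, 6.25) - (8, 7) = (-2.5, -0.75).

Step 2 — sample covariance matrix, S[i,j] = (1/(n-1)) · Σ_k (x_{k,i} - mean_i) · (x_{k,j} - mean_j), divisor n-1 = 3:
  S[X,X] = ((3.5)·(3.5) + (-1.5)·(-1.5) + (-3.5)·(-3.5) + (1.5)·(1.5)) / 3 = 29/3 = 9.6667
  S[X,Y] = ((3.5)·(-5.25) + (-1.5)·(1.75) + (-3.5)·(2.75) + (1.5)·(0.75)) / 3 = -29.5/3 = -9.8333
  S[Y,Y] = ((-5.25)·(-5.25) + (1.75)·(1.75) + (2.75)·(2.75) + (0.75)·(0.75)) / 3 = 38.75/3 = 12.9167
  S = [[9.6667, -9.8333],
 [-9.8333, 12.9167]].

Step 3 — invert S. det(S) = 9.6667·12.9167 - (-9.8333)² = 28.1667.
  S^{-1} = (1/det) · [[d, -b], [-b, a]] = [[0.4586, 0.3491],
 [0.3491, 0.3432]].

Step 4 — quadratic form (x̄ - mu_0)^T · S^{-1} · (x̄ - mu_0):
  S^{-1} · (x̄ - mu_0) = (-1.4083, -1.1302),
  (x̄ - mu_0)^T · [...] = (-2.5)·(-1.4083) + (-0.75)·(-1.1302) = 4.3683.

Step 5 — scale by n: T² = 4 · 4.3683 = 17.4734.

T² ≈ 17.4734


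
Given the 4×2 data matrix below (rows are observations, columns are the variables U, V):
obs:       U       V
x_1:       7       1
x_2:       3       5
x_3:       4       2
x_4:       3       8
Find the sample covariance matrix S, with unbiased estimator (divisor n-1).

Step 1 — column means:
  mean(U) = (7 + 3 + 4 + 3) / 4 = 17/4 = 4.25
  mean(V) = (1 + 5 + 2 + 8) / 4 = 16/4 = 4

Step 2 — sample covariance S[i,j] = (1/(n-1)) · Σ_k (x_{k,i} - mean_i) · (x_{k,j} - mean_j), with n-1 = 3.
  S[U,U] = ((2.75)·(2.75) + (-1.25)·(-1.25) + (-0.25)·(-0.25) + (-1.25)·(-1.25)) / 3 = 10.75/3 = 3.5833
  S[U,V] = ((2.75)·(-3) + (-1.25)·(1) + (-0.25)·(-2) + (-1.25)·(4)) / 3 = -14/3 = -4.6667
  S[V,V] = ((-3)·(-3) + (1)·(1) + (-2)·(-2) + (4)·(4)) / 3 = 30/3 = 10

S is symmetric (S[j,i] = S[i,j]). Assembling:

S = [[3.5833, -4.6667],
 [-4.6667, 10]]


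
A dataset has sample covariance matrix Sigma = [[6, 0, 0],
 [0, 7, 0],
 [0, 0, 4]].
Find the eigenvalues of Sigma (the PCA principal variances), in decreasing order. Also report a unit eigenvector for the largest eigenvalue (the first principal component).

Step 1 — characteristic polynomial p(λ) = det(λI - Sigma) = λ³ - tr·λ² + c_1·λ - det, where tr = trace, c_1 = sum of the principal 2×2 minors, det = det(Sigma):
  tr = 6 + 7 + 4 = 17,
  c_1 = (6·7 - (0)²) + (6·4 - (0)²) + (7·4 - (0)²) = 42 + 24 + 28 = 94,
  det = 6·(7·4 - (0)²) - (0)·((0)·4 - (0)·(0)) + (0)·((0)·(0) - 7·(0)) = 6·(28) - (0)·(0) + (0)·(0) = 168.
  So p(λ) = λ³ - 17λ² + 94λ - 168.
Step 2 — look for an integer root (rational root theorem: any rational root is an integer divisor of 168). Testing λ = 4:
  p(4) = 64 - 272 + 376 - 168 = 0  ✓
  Dividing out (λ - 4): p(λ) = (λ - 4)(λ² - 13λ + 42).
Step 3 — remaining eigenvalues from the quadratic λ² - 13λ + 42 = 0:
  Δ = 13² - 4·42 = 169 - 168 = 1,  λ = (13 ± √1)/2 = (13 ± 1)/2 = 7 or 6.
  Sorted: λ_1 = 7,  λ_2 = 6,  λ_3 = 4  (check: sum = 17 = tr ✓).

Step 4 — unit eigenvector for λ_1 = 7: v spans the null space of (Sigma - λ_1 I), whose rows are
  r_1 = (-1, 0, 0),  r_2 = (0, 0, 0),  r_3 = (0, 0, -3).
  v is orthogonal to every row, so take v ∝ r_1 × r_3 = ((0)·(-3) - (0)·(0), (0)·(0) - (-1)·(-3), (-1)·(0) - (0)·(0)) = (0, -3, 0).
  Rescale (divide by 3; multiply by -1 so the first nonzero entry is positive): u = (0, 1, 0).
  ||u|| = √((0)² + (1)² + (0)²) = √(1) = 1,  v_1 = u/||u|| ≈ (0, 1, 0) (||v_1|| = 1).

λ_1 = 7,  λ_2 = 6,  λ_3 = 4;  v_1 ≈ (0, 1, 0)


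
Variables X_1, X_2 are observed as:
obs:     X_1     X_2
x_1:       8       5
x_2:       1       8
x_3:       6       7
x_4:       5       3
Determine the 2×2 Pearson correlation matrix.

Step 1 — column means:
  mean(X_1) = (8 + 1 + 6 + 5) / 4 = 20/4 = 5
  mean(X_2) = (5 + 8 + 7 + 3) / 4 = 23/4 = 5.75

Step 2 — sample variances and covariances s[i,j] = (1/(n-1)) · Σ_k (x_{k,i} - mean_i) · (x_{k,j} - mean_j), with n-1 = 3:
  s[X_1,X_1] = ((3)·(3) + (-4)·(-4) + (1)·(1) + (0)·(0)) / 3 = 26/3 = 8.6667
  s[X_1,X_2] = ((3)·(-0.75) + (-4)·(2.25) + (1)·(1.25) + (0)·(-2.75)) / 3 = -10/3 = -3.3333
  s[X_2,X_2] = ((-0.75)·(-0.75) + (2.25)·(2.25) + (1.25)·(1.25) + (-2.75)·(-2.75)) / 3 = 14.75/3 = 4.9167
  Sample standard deviations s_i = √(s[i,i]):
  s(X_1) = √(8.6667) = 2.9439
  s(X_2) = √(4.9167) = 2.2174

Step 3 — r_{ij} = s_{ij} / (s_i · s_j):
  r[X_1,X_1] = 1 (diagonal).
  r[X_1,X_2] = -3.3333 / (2.9439 · 2.2174) = -3.3333 / 6.5277 = -0.5106
  r[X_2,X_2] = 1 (diagonal).

R is symmetric with unit diagonal. Assembling:

R = [[1, -0.5106],
 [-0.5106, 1]]


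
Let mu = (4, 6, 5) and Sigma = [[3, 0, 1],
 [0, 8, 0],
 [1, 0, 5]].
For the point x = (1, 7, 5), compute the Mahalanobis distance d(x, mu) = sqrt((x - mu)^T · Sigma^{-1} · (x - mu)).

Step 1 — centre the observation: (x - mu) = (-3, 1, 0).

Step 2 — invert Sigma (cofactor / det for 3×3, or solve directly):
  Sigma^{-1} = [[0.3571, 0, -0.0714],
 [0, 0.125, 0],
 [-0.0714, 0, 0.2143]].

Step 3 — form the quadratic (x - mu)^T · Sigma^{-1} · (x - mu):
  Sigma^{-1} · (x - mu) = (-1.0714, 0.125, 0.2143).
  (x - mu)^T · [Sigma^{-1} · (x - mu)] = (-3)·(-1.0714) + (1)·(0.125) + (0)·(0.2143) = 3.3393.

Step 4 — take square root: d = √(3.3393) ≈ 1.8274.

d(x, mu) = √(3.3393) ≈ 1.8274


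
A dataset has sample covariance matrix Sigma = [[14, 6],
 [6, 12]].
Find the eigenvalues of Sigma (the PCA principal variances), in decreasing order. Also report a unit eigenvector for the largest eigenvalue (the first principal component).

Step 1 — characteristic polynomial of 2×2 Sigma:
  det(Sigma - λI) = λ² - trace · λ + det = 0.
  trace = 14 + 12 = 26, det = 14·12 - (6)² = 132.
Step 2 — discriminant:
  Δ = trace² - 4·det = 676 - 528 = 148.
Step 3 — eigenvalues:
  λ = (trace ± √Δ)/2 = (26 ± 12.1655)/2,
  λ_1 = 19.0828,  λ_2 = 6.9172.

Step 4 — unit eigenvector for λ_1: solve (Sigma - λ_1 I)v = 0. First row:
  (14 - 19.0828)·v_x + (6)·v_y = 0, i.e. (-5.0828)·v_x + (6)·v_y = 0,
  so v ∝ (b, λ_1 - a) = (6, 5.0828) = u.
  ||u|| = √((6)² + (5.0828)²) = √(61.8345) ≈ 7.8635,
  v_1 = u/||u|| ≈ (0.763, 0.6464) (||v_1|| = 1).

λ_1 = 19.0828,  λ_2 = 6.9172;  v_1 ≈ (0.763, 0.6464)


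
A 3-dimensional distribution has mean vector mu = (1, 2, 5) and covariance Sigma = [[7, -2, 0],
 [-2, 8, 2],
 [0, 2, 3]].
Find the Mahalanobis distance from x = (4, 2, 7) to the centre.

Step 1 — centre the observation: (x - mu) = (3, 0, 2).

Step 2 — invert Sigma (cofactor / det for 3×3, or solve directly):
  Sigma^{-1} = [[0.1562, 0.0469, -0.0312],
 [0.0469, 0.1641, -0.1094],
 [-0.0312, -0.1094, 0.4062]].

Step 3 — form the quadratic (x - mu)^T · Sigma^{-1} · (x - mu):
  Sigma^{-1} · (x - mu) = (0.4062, -0.0781, 0.7188).
  (x - mu)^T · [Sigma^{-1} · (x - mu)] = (3)·(0.4062) + (0)·(-0.0781) + (2)·(0.7188) = 2.6562.

Step 4 — take square root: d = √(2.6562) ≈ 1.6298.

d(x, mu) = √(2.6562) ≈ 1.6298


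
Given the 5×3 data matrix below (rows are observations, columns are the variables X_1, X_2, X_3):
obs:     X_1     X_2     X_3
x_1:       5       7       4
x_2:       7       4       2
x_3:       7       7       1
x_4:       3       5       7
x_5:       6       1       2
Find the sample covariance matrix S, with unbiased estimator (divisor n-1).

Step 1 — column means:
  mean(X_1) = (5 + 7 + 7 + 3 + 6) / 5 = 28/5 = 5.6
  mean(X_2) = (7 + 4 + 7 + 5 + 1) / 5 = 24/5 = 4.8
  mean(X_3) = (4 + 2 + 1 + 7 + 2) / 5 = 16/5 = 3.2

Step 2 — sample covariance S[i,j] = (1/(n-1)) · Σ_k (x_{k,i} - mean_i) · (x_{k,j} - mean_j), with n-1 = 4.
  S[X_1,X_1] = ((-0.6)·(-0.6) + (1.4)·(1.4) + (1.4)·(1.4) + (-2.6)·(-2.6) + (0.4)·(0.4)) / 4 = 11.2/4 = 2.8
  S[X_1,X_2] = ((-0.6)·(2.2) + (1.4)·(-0.8) + (1.4)·(2.2) + (-2.6)·(0.2) + (0.4)·(-3.8)) / 4 = -1.4/4 = -0.35
  S[X_1,X_3] = ((-0.6)·(0.8) + (1.4)·(-1.2) + (1.4)·(-2.2) + (-2.6)·(3.8) + (0.4)·(-1.2)) / 4 = -15.6/4 = -3.9
  S[X_2,X_2] = ((2.2)·(2.2) + (-0.8)·(-0.8) + (2.2)·(2.2) + (0.2)·(0.2) + (-3.8)·(-3.8)) / 4 = 24.8/4 = 6.2
  S[X_2,X_3] = ((2.2)·(0.8) + (-0.8)·(-1.2) + (2.2)·(-2.2) + (0.2)·(3.8) + (-3.8)·(-1.2)) / 4 = 3.2/4 = 0.8
  S[X_3,X_3] = ((0.8)·(0.8) + (-1.2)·(-1.2) + (-2.2)·(-2.2) + (3.8)·(3.8) + (-1.2)·(-1.2)) / 4 = 22.8/4 = 5.7

S is symmetric (S[j,i] = S[i,j]). Assembling:

S = [[2.8, -0.35, -3.9],
 [-0.35, 6.2, 0.8],
 [-3.9, 0.8, 5.7]]


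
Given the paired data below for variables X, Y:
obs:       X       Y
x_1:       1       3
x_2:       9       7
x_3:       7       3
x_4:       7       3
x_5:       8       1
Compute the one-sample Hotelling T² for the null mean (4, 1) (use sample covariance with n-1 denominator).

Step 1 — sample mean vector:
  mean(X) = (1 + 9 + 7 + 7 + 8) / 5 = 32/5 = 6.4
  mean(Y) = (3 + 7 + 3 + 3 + 1) / 5 = 17/5 = 3.4
  x̄ = (6.4, 3.4),  deviation x̄ - mu_0 = (6.4, 3.4) - (4, 1) = (2.4, 2.4).

Step 2 — sample covariance matrix, S[i,j] = (1/(n-1)) · Σ_k (x_{k,i} - mean_i) · (x_{k,j} - mean_j), divisor n-1 = 4:
  S[X,X] = ((-5.4)·(-5.4) + (2.6)·(2.6) + (0.6)·(0.6) + (0.6)·(0.6) + (1.6)·(1.6)) / 4 = 39.2/4 = 9.8
  S[X,Y] = ((-5.4)·(-0.4) + (2.6)·(3.6) + (0.6)·(-0.4) + (0.6)·(-0.4) + (1.6)·(-2.4)) / 4 = 7.2/4 = 1.8
  S[Y,Y] = ((-0.4)·(-0.4) + (3.6)·(3.6) + (-0.4)·(-0.4) + (-0.4)·(-0.4) + (-2.4)·(-2.4)) / 4 = 19.2/4 = 4.8
  S = [[9.8, 1.8],
 [1.8, 4.8]].

Step 3 — invert S. det(S) = 9.8·4.8 - (1.8)² = 43.8.
  S^{-1} = (1/det) · [[d, -b], [-b, a]] = [[0.1096, -0.0411],
 [-0.0411, 0.2237]].

Step 4 — quadratic form (x̄ - mu_0)^T · S^{-1} · (x̄ - mu_0):
  S^{-1} · (x̄ - mu_0) = (0.1644, 0.4384),
  (x̄ - mu_0)^T · [...] = (2.4)·(0.1644) + (2.4)·(0.4384) = 1.4466.

Step 5 — scale by n: T² = 5 · 1.4466 = 7.2329.

T² ≈ 7.2329


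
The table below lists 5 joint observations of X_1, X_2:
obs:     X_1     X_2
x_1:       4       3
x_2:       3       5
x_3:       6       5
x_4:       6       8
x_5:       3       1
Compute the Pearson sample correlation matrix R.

Step 1 — column means:
  mean(X_1) = (4 + 3 + 6 + 6 + 3) / 5 = 22/5 = 4.4
  mean(X_2) = (3 + 5 + 5 + 8 + 1) / 5 = 22/5 = 4.4

Step 2 — sample variances and covariances s[i,j] = (1/(n-1)) · Σ_k (x_{k,i} - mean_i) · (x_{k,j} - mean_j), with n-1 = 4:
  s[X_1,X_1] = ((-0.4)·(-0.4) + (-1.4)·(-1.4) + (1.6)·(1.6) + (1.6)·(1.6) + (-1.4)·(-1.4)) / 4 = 9.2/4 = 2.3
  s[X_1,X_2] = ((-0.4)·(-1.4) + (-1.4)·(0.6) + (1.6)·(0.6) + (1.6)·(3.6) + (-1.4)·(-3.4)) / 4 = 11.2/4 = 2.8
  s[X_2,X_2] = ((-1.4)·(-1.4) + (0.6)·(0.6) + (0.6)·(0.6) + (3.6)·(3.6) + (-3.4)·(-3.4)) / 4 = 27.2/4 = 6.8
  Sample standard deviations s_i = √(s[i,i]):
  s(X_1) = √(2.3) = 1.5166
  s(X_2) = √(6.8) = 2.6077

Step 3 — r_{ij} = s_{ij} / (s_i · s_j):
  r[X_1,X_1] = 1 (diagonal).
  r[X_1,X_2] = 2.8 / (1.5166 · 2.6077) = 2.8 / 3.9547 = 0.708
  r[X_2,X_2] = 1 (diagonal).

R is symmetric with unit diagonal. Assembling:

R = [[1, 0.708],
 [0.708, 1]]


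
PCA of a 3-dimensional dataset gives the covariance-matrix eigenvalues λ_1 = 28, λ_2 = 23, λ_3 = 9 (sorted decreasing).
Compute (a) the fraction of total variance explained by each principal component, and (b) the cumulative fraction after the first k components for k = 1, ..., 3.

Step 1 — total variance = trace(Sigma) = Σ λ_i = 28 + 23 + 9 = 60.

Step 2 — fraction explained by component i = λ_i / Σ λ:
  PC1: 28/60 = 0.4667
  PC2: 23/60 = 0.3833
  PC3: 9/60 = 0.15

Step 3 — cumulative fraction after k components = (λ_1 + ... + λ_k) / Σ λ:
  k = 1: 28/60 = 0.4667
  k = 2: (28 + 23)/60 = 51/60 = 0.85
  k = 3: (28 + 23 + 9)/60 = 60/60 = 1

Summary (fraction, with percent):

explained: PC1 0.4667 (46.67%), PC2 0.3833 (38.33%), PC3 0.15 (15%);  cumulative: 0.4667, 0.85, 1


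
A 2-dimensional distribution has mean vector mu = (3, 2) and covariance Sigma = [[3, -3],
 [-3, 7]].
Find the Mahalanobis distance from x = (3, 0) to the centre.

Step 1 — centre the observation: (x - mu) = (0, -2).

Step 2 — invert Sigma. det(Sigma) = 3·7 - (-3)² = 12.
  Sigma^{-1} = (1/det) · [[d, -b], [-b, a]] = [[0.5833, 0.25],
 [0.25, 0.25]].

Step 3 — form the quadratic (x - mu)^T · Sigma^{-1} · (x - mu):
  Sigma^{-1} · (x - mu) = (-0.5, -0.5).
  (x - mu)^T · [Sigma^{-1} · (x - mu)] = (0)·(-0.5) + (-2)·(-0.5) = 1.

Step 4 — take square root: d = √(1) ≈ 1.

d(x, mu) = √(1) ≈ 1


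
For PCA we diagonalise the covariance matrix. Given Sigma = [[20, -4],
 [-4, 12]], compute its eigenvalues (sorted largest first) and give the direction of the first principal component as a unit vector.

Step 1 — characteristic polynomial of 2×2 Sigma:
  det(Sigma - λI) = λ² - trace · λ + det = 0.
  trace = 20 + 12 = 32, det = 20·12 - (-4)² = 224.
Step 2 — discriminant:
  Δ = trace² - 4·det = 1024 - 896 = 128.
Step 3 — eigenvalues:
  λ = (trace ± √Δ)/2 = (32 ± 11.3137)/2,
  λ_1 = 21.6569,  λ_2 = 10.3431.

Step 4 — unit eigenvector for λ_1: solve (Sigma - λ_1 I)v = 0. First row:
  (20 - 21.6569)·v_x + (-4)·v_y = 0, i.e. (-1.6569)·v_x + (-4)·v_y = 0,
  so v ∝ (b, λ_1 - a) = (-4, 1.6569); multiply by -1 so the first entry is positive: u = (4, -1.6569).
  ||u|| = √((4)² + (-1.6569)²) = √(18.7452) ≈ 4.3296,
  v_1 = u/||u|| ≈ (0.9239, -0.3827) (||v_1|| = 1).

λ_1 = 21.6569,  λ_2 = 10.3431;  v_1 ≈ (0.9239, -0.3827)


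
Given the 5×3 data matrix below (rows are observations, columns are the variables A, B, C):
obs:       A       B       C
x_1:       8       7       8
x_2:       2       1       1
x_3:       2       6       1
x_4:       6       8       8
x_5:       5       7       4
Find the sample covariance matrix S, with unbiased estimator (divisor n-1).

Step 1 — column means:
  mean(A) = (8 + 2 + 2 + 6 + 5) / 5 = 23/5 = 4.6
  mean(B) = (7 + 1 + 6 + 8 + 7) / 5 = 29/5 = 5.8
  mean(C) = (8 + 1 + 1 + 8 + 4) / 5 = 22/5 = 4.4

Step 2 — sample covariance S[i,j] = (1/(n-1)) · Σ_k (x_{k,i} - mean_i) · (x_{k,j} - mean_j), with n-1 = 4.
  S[A,A] = ((3.4)·(3.4) + (-2.6)·(-2.6) + (-2.6)·(-2.6) + (1.4)·(1.4) + (0.4)·(0.4)) / 4 = 27.2/4 = 6.8
  S[A,B] = ((3.4)·(1.2) + (-2.6)·(-4.8) + (-2.6)·(0.2) + (1.4)·(2.2) + (0.4)·(1.2)) / 4 = 19.6/4 = 4.9
  S[A,C] = ((3.4)·(3.6) + (-2.6)·(-3.4) + (-2.6)·(-3.4) + (1.4)·(3.6) + (0.4)·(-0.4)) / 4 = 34.8/4 = 8.7
  S[B,B] = ((1.2)·(1.2) + (-4.8)·(-4.8) + (0.2)·(0.2) + (2.2)·(2.2) + (1.2)·(1.2)) / 4 = 30.8/4 = 7.7
  S[B,C] = ((1.2)·(3.6) + (-4.8)·(-3.4) + (0.2)·(-3.4) + (2.2)·(3.6) + (1.2)·(-0.4)) / 4 = 27.4/4 = 6.85
  S[C,C] = ((3.6)·(3.6) + (-3.4)·(-3.4) + (-3.4)·(-3.4) + (3.6)·(3.6) + (-0.4)·(-0.4)) / 4 = 49.2/4 = 12.3

S is symmetric (S[j,i] = S[i,j]). Assembling:

S = [[6.8, 4.9, 8.7],
 [4.9, 7.7, 6.85],
 [8.7, 6.85, 12.3]]


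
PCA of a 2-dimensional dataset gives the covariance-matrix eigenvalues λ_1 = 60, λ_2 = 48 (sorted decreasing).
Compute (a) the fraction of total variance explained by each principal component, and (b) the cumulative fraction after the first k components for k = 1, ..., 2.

Step 1 — total variance = trace(Sigma) = Σ λ_i = 60 + 48 = 108.

Step 2 — fraction explained by component i = λ_i / Σ λ:
  PC1: 60/108 = 0.5556
  PC2: 48/108 = 0.4444

Step 3 — cumulative fraction after k components = (λ_1 + ... + λ_k) / Σ λ:
  k = 1: 60/108 = 0.5556
  k = 2: (60 + 48)/108 = 108/108 = 1

Summary (fraction, with percent):

explained: PC1 0.5556 (55.56%), PC2 0.4444 (44.44%);  cumulative: 0.5556, 1


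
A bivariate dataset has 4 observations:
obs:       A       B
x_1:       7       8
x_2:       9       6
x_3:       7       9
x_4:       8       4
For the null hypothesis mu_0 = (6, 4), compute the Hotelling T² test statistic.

Step 1 — sample mean vector:
  mean(A) = (7 + 9 + 7 + 8) / 4 = 31/4 = 7.75
  mean(B) = (8 + 6 + 9 + 4) / 4 = 27/4 = 6.75
  x̄ = (7.75, 6.75),  deviation x̄ - mu_0 = (7.75, 6.75) - (6, 4) = (1.75, 2.75).

Step 2 — sample covariance matrix, S[i,j] = (1/(n-1)) · Σ_k (x_{k,i} - mean_i) · (x_{k,j} - mean_j), divisor n-1 = 3:
  S[A,A] = ((-0.75)·(-0.75) + (1.25)·(1.25) + (-0.75)·(-0.75) + (0.25)·(0.25)) / 3 = 2.75/3 = 0.9167
  S[A,B] = ((-0.75)·(1.25) + (1.25)·(-0.75) + (-0.75)·(2.25) + (0.25)·(-2.75)) / 3 = -4.25/3 = -1.4167
  S[B,B] = ((1.25)·(1.25) + (-0.75)·(-0.75) + (2.25)·(2.25) + (-2.75)·(-2.75)) / 3 = 14.75/3 = 4.9167
  S = [[0.9167, -1.4167],
 [-1.4167, 4.9167]].

Step 3 — invert S. det(S) = 0.9167·4.9167 - (-1.4167)² = 2.5.
  S^{-1} = (1/det) · [[d, -b], [-b, a]] = [[1.9667, 0.5667],
 [0.5667, 0.3667]].

Step 4 — quadratic form (x̄ - mu_0)^T · S^{-1} · (x̄ - mu_0):
  S^{-1} · (x̄ - mu_0) = (5, 2),
  (x̄ - mu_0)^T · [...] = (1.75)·(5) + (2.75)·(2) = 14.25.

Step 5 — scale by n: T² = 4 · 14.25 = 57.

T² ≈ 57


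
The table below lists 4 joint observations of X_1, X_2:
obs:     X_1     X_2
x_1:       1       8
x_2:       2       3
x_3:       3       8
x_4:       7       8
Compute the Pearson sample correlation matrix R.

Step 1 — column means:
  mean(X_1) = (1 + 2 + 3 + 7) / 4 = 13/4 = 3.25
  mean(X_2) = (8 + 3 + 8 + 8) / 4 = 27/4 = 6.75

Step 2 — sample variances and covariances s[i,j] = (1/(n-1)) · Σ_k (x_{k,i} - mean_i) · (x_{k,j} - mean_j), with n-1 = 3:
  s[X_1,X_1] = ((-2.25)·(-2.25) + (-1.25)·(-1.25) + (-0.25)·(-0.25) + (3.75)·(3.75)) / 3 = 20.75/3 = 6.9167
  s[X_1,X_2] = ((-2.25)·(1.25) + (-1.25)·(-3.75) + (-0.25)·(1.25) + (3.75)·(1.25)) / 3 = 6.25/3 = 2.0833
  s[X_2,X_2] = ((1.25)·(1.25) + (-3.75)·(-3.75) + (1.25)·(1.25) + (1.25)·(1.25)) / 3 = 18.75/3 = 6.25
  Sample standard deviations s_i = √(s[i,i]):
  s(X_1) = √(6.9167) = 2.63
  s(X_2) = √(6.25) = 2.5

Step 3 — r_{ij} = s_{ij} / (s_i · s_j):
  r[X_1,X_1] = 1 (diagonal).
  r[X_1,X_2] = 2.0833 / (2.63 · 2.5) = 2.0833 / 6.5749 = 0.3169
  r[X_2,X_2] = 1 (diagonal).

R is symmetric with unit diagonal. Assembling:

R = [[1, 0.3169],
 [0.3169, 1]]


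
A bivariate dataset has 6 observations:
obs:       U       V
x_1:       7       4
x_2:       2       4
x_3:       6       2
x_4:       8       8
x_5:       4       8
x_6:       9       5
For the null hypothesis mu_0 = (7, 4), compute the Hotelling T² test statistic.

Step 1 — sample mean vector:
  mean(U) = (7 + 2 + 6 + 8 + 4 + 9) / 6 = 36/6 = 6
  mean(V) = (4 + 4 + 2 + 8 + 8 + 5) / 6 = 31/6 = 5.1667
  x̄ = (6, 5.1667),  deviation x̄ - mu_0 = (6, 5.1667) - (7, 4) = (-1, 1.1667).

Step 2 — sample covariance matrix, S[i,j] = (1/(n-1)) · Σ_k (x_{k,i} - mean_i) · (x_{k,j} - mean_j), divisor n-1 = 5:
  S[U,U] = ((1)·(1) + (-4)·(-4) + (0)·(0) + (2)·(2) + (-2)·(-2) + (3)·(3)) / 5 = 34/5 = 6.8
  S[U,V] = ((1)·(-1.1667) + (-4)·(-1.1667) + (0)·(-3.1667) + (2)·(2.8333) + (-2)·(2.8333) + (3)·(-0.1667)) / 5 = 3/5 = 0.6
  S[V,V] = ((-1.1667)·(-1.1667) + (-1.1667)·(-1.1667) + (-3.1667)·(-3.1667) + (2.8333)·(2.8333) + (2.8333)·(2.8333) + (-0.1667)·(-0.1667)) / 5 = 28.8333/5 = 5.7667
  S = [[6.8, 0.6],
 [0.6, 5.7667]].

Step 3 — invert S. det(S) = 6.8·5.7667 - (0.6)² = 38.8533.
  S^{-1} = (1/det) · [[d, -b], [-b, a]] = [[0.1484, -0.0154],
 [-0.0154, 0.175]].

Step 4 — quadratic form (x̄ - mu_0)^T · S^{-1} · (x̄ - mu_0):
  S^{-1} · (x̄ - mu_0) = (-0.1664, 0.2196),
  (x̄ - mu_0)^T · [...] = (-1)·(-0.1664) + (1.1667)·(0.2196) = 0.4227.

Step 5 — scale by n: T² = 6 · 0.4227 = 2.536.

T² ≈ 2.536


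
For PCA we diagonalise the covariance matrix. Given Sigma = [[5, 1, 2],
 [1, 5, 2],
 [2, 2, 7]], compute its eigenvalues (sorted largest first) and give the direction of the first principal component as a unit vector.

Step 1 — characteristic polynomial p(λ) = det(λI - Sigma) = λ³ - tr·λ² + c_1·λ - det, where tr = trace, c_1 = sum of the principal 2×2 minors, det = det(Sigma):
  tr = 5 + 5 + 7 = 17,
  c_1 = (5·5 - (1)²) + (5·7 - (2)²) + (5·7 - (2)²) = 24 + 31 + 31 = 86,
  det = 5·(5·7 - (2)²) - (1)·((1)·7 - (2)·(2)) + (2)·((1)·(2) - 5·(2)) = 5·(31) - (1)·(3) + (2)·(-8) = 136.
  So p(λ) = λ³ - 17λ² + 86λ - 136.
Step 2 — look for an integer root (rational root theorem: any rational root is an integer divisor of 136). Testing λ = 4:
  p(4) = 64 - 272 + 344 - 136 = 0  ✓
  Dividing out (λ - 4): p(λ) = (λ - 4)(λ² - 13λ + 34).
Step 3 — remaining eigenvalues from the quadratic λ² - 13λ + 34 = 0:
  Δ = 13² - 4·34 = 169 - 136 = 33,  λ = (13 ± √33)/2 = (13 ± 5.7446)/2 ≈ 9.3723 or 3.6277.
  Sorted: λ_1 = 9.3723,  λ_2 = 4,  λ_3 = 3.6277  (check: sum = 17 = tr ✓).

Step 4 — unit eigenvector for λ_1 ≈ 9.3723: v spans the null space of (Sigma - λ_1 I), whose rows are
  r_1 = (-4.3723, 1, 2),  r_2 = (1, -4.3723, 2),  r_3 = (2, 2, -2.3723).
  v is orthogonal to every row, so take v ∝ r_1 × r_2 = ((1)·(2) - (2)·(-4.3723), (2)·(1) - (-4.3723)·(2), (-4.3723)·(-4.3723) - (1)·(1)) ≈ (10.7446, 10.7446, 18.1168).
  Let u = (10.7446, 10.7446, 18.1168).
  ||u|| = √((10.7446)² + (10.7446)² + (18.1168)²) = √(559.1113) ≈ 23.6455,  v_1 = u/||u|| ≈ (0.4544, 0.4544, 0.7662) (||v_1|| = 1).

λ_1 = 9.3723,  λ_2 = 4,  λ_3 = 3.6277;  v_1 ≈ (0.4544, 0.4544, 0.7662)


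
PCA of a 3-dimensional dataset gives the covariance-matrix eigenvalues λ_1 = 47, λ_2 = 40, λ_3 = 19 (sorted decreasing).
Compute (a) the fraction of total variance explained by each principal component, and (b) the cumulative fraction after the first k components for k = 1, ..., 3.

Step 1 — total variance = trace(Sigma) = Σ λ_i = 47 + 40 + 19 = 106.

Step 2 — fraction explained by component i = λ_i / Σ λ:
  PC1: 47/106 = 0.4434
  PC2: 40/106 = 0.3774
  PC3: 19/106 = 0.1792

Step 3 — cumulative fraction after k components = (λ_1 + ... + λ_k) / Σ λ:
  k = 1: 47/106 = 0.4434
  k = 2: (47 + 40)/106 = 87/106 = 0.8208
  k = 3: (47 + 40 + 19)/106 = 106/106 = 1

Summary (fraction, with percent):

explained: PC1 0.4434 (44.34%), PC2 0.3774 (37.74%), PC3 0.1792 (17.92%);  cumulative: 0.4434, 0.8208, 1


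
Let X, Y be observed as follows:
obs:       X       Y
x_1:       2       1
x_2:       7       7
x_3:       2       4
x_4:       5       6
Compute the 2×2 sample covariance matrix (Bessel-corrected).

Step 1 — column means:
  mean(X) = (2 + 7 + 2 + 5) / 4 = 16/4 = 4
  mean(Y) = (1 + 7 + 4 + 6) / 4 = 18/4 = 4.5

Step 2 — sample covariance S[i,j] = (1/(n-1)) · Σ_k (x_{k,i} - mean_i) · (x_{k,j} - mean_j), with n-1 = 3.
  S[X,X] = ((-2)·(-2) + (3)·(3) + (-2)·(-2) + (1)·(1)) / 3 = 18/3 = 6
  S[X,Y] = ((-2)·(-3.5) + (3)·(2.5) + (-2)·(-0.5) + (1)·(1.5)) / 3 = 17/3 = 5.6667
  S[Y,Y] = ((-3.5)·(-3.5) + (2.5)·(2.5) + (-0.5)·(-0.5) + (1.5)·(1.5)) / 3 = 21/3 = 7

S is symmetric (S[j,i] = S[i,j]). Assembling:

S = [[6, 5.6667],
 [5.6667, 7]]


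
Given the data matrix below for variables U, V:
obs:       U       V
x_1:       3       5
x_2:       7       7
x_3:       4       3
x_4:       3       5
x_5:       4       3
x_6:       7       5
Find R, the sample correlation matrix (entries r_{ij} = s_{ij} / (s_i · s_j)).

Step 1 — column means:
  mean(U) = (3 + 7 + 4 + 3 + 4 + 7) / 6 = 28/6 = 4.6667
  mean(V) = (5 + 7 + 3 + 5 + 3 + 5) / 6 = 28/6 = 4.6667

Step 2 — sample variances and covariances s[i,j] = (1/(n-1)) · Σ_k (x_{k,i} - mean_i) · (x_{k,j} - mean_j), with n-1 = 5:
  s[U,U] = ((-1.6667)·(-1.6667) + (2.3333)·(2.3333) + (-0.6667)·(-0.6667) + (-1.6667)·(-1.6667) + (-0.6667)·(-0.6667) + (2.3333)·(2.3333)) / 5 = 17.3333/5 = 3.4667
  s[U,V] = ((-1.6667)·(0.3333) + (2.3333)·(2.3333) + (-0.6667)·(-1.6667) + (-1.6667)·(0.3333) + (-0.6667)·(-1.6667) + (2.3333)·(0.3333)) / 5 = 7.3333/5 = 1.4667
  s[V,V] = ((0.3333)·(0.3333) + (2.3333)·(2.3333) + (-1.6667)·(-1.6667) + (0.3333)·(0.3333) + (-1.6667)·(-1.6667) + (0.3333)·(0.3333)) / 5 = 11.3333/5 = 2.2667
  Sample standard deviations s_i = √(s[i,i]):
  s(U) = √(3.4667) = 1.8619
  s(V) = √(2.2667) = 1.5055

Step 3 — r_{ij} = s_{ij} / (s_i · s_j):
  r[U,U] = 1 (diagonal).
  r[U,V] = 1.4667 / (1.8619 · 1.5055) = 1.4667 / 2.8032 = 0.5232
  r[V,V] = 1 (diagonal).

R is symmetric with unit diagonal. Assembling:

R = [[1, 0.5232],
 [0.5232, 1]]


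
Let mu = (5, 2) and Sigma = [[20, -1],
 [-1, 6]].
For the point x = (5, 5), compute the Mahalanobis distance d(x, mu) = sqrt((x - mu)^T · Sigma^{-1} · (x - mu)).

Step 1 — centre the observation: (x - mu) = (0, 3).

Step 2 — invert Sigma. det(Sigma) = 20·6 - (-1)² = 119.
  Sigma^{-1} = (1/det) · [[d, -b], [-b, a]] = [[0.0504, 0.0084],
 [0.0084, 0.1681]].

Step 3 — form the quadratic (x - mu)^T · Sigma^{-1} · (x - mu):
  Sigma^{-1} · (x - mu) = (0.0252, 0.5042).
  (x - mu)^T · [Sigma^{-1} · (x - mu)] = (0)·(0.0252) + (3)·(0.5042) = 1.5126.

Step 4 — take square root: d = √(1.5126) ≈ 1.2299.

d(x, mu) = √(1.5126) ≈ 1.2299


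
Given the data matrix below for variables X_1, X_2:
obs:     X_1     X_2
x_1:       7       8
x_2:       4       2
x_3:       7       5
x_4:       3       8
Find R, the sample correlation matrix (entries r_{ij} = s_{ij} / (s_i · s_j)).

Step 1 — column means:
  mean(X_1) = (7 + 4 + 7 + 3) / 4 = 21/4 = 5.25
  mean(X_2) = (8 + 2 + 5 + 8) / 4 = 23/4 = 5.75

Step 2 — sample variances and covariances s[i,j] = (1/(n-1)) · Σ_k (x_{k,i} - mean_i) · (x_{k,j} - mean_j), with n-1 = 3:
  s[X_1,X_1] = ((1.75)·(1.75) + (-1.25)·(-1.25) + (1.75)·(1.75) + (-2.25)·(-2.25)) / 3 = 12.75/3 = 4.25
  s[X_1,X_2] = ((1.75)·(2.25) + (-1.25)·(-3.75) + (1.75)·(-0.75) + (-2.25)·(2.25)) / 3 = 2.25/3 = 0.75
  s[X_2,X_2] = ((2.25)·(2.25) + (-3.75)·(-3.75) + (-0.75)·(-0.75) + (2.25)·(2.25)) / 3 = 24.75/3 = 8.25
  Sample standard deviations s_i = √(s[i,i]):
  s(X_1) = √(4.25) = 2.0616
  s(X_2) = √(8.25) = 2.8723

Step 3 — r_{ij} = s_{ij} / (s_i · s_j):
  r[X_1,X_1] = 1 (diagonal).
  r[X_1,X_2] = 0.75 / (2.0616 · 2.8723) = 0.75 / 5.9214 = 0.1267
  r[X_2,X_2] = 1 (diagonal).

R is symmetric with unit diagonal. Assembling:

R = [[1, 0.1267],
 [0.1267, 1]]


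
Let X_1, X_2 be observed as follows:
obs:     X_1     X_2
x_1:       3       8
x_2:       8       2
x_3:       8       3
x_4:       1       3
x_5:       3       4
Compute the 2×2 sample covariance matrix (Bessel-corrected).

Step 1 — column means:
  mean(X_1) = (3 + 8 + 8 + 1 + 3) / 5 = 23/5 = 4.6
  mean(X_2) = (8 + 2 + 3 + 3 + 4) / 5 = 20/5 = 4

Step 2 — sample covariance S[i,j] = (1/(n-1)) · Σ_k (x_{k,i} - mean_i) · (x_{k,j} - mean_j), with n-1 = 4.
  S[X_1,X_1] = ((-1.6)·(-1.6) + (3.4)·(3.4) + (3.4)·(3.4) + (-3.6)·(-3.6) + (-1.6)·(-1.6)) / 4 = 41.2/4 = 10.3
  S[X_1,X_2] = ((-1.6)·(4) + (3.4)·(-2) + (3.4)·(-1) + (-3.6)·(-1) + (-1.6)·(0)) / 4 = -13/4 = -3.25
  S[X_2,X_2] = ((4)·(4) + (-2)·(-2) + (-1)·(-1) + (-1)·(-1) + (0)·(0)) / 4 = 22/4 = 5.5

S is symmetric (S[j,i] = S[i,j]). Assembling:

S = [[10.3, -3.25],
 [-3.25, 5.5]]


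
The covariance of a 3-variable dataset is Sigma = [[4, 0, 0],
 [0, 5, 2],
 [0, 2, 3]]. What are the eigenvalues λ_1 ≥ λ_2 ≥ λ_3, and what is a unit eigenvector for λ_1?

Step 1 — characteristic polynomial p(λ) = det(λI - Sigma) = λ³ - tr·λ² + c_1·λ - det, where tr = trace, c_1 = sum of the principal 2×2 minors, det = det(Sigma):
  tr = 4 + 5 + 3 = 12,
  c_1 = (4·5 - (0)²) + (4·3 - (0)²) + (5·3 - (2)²) = 20 + 12 + 11 = 43,
  det = 4·(5·3 - (2)²) - (0)·((0)·3 - (2)·(0)) + (0)·((0)·(2) - 5·(0)) = 4·(11) - (0)·(0) + (0)·(0) = 44.
  So p(λ) = λ³ - 12λ² + 43λ - 44.
Step 2 — look for an integer root (rational root theorem: any rational root is an integer divisor of 44). Testing λ = 4:
  p(4) = 64 - 192 + 172 - 44 = 0  ✓
  Dividing out (λ - 4): p(λ) = (λ - 4)(λ² - 8λ + 11).
Step 3 — remaining eigenvalues from the quadratic λ² - 8λ + 11 = 0:
  Δ = 8² - 4·11 = 64 - 44 = 20,  λ = (8 ± √20)/2 = (8 ± 4.4721)/2 ≈ 6.2361 or 1.7639.
  Sorted: λ_1 = 6.2361,  λ_2 = 4,  λ_3 = 1.7639  (check: sum = 12 = tr ✓).

Step 4 — unit eigenvector for λ_1 ≈ 6.2361: v spans the null space of (Sigma - λ_1 I), whose rows are
  r_1 = (-2.2361, 0, 0),  r_2 = (0, -1.2361, 2),  r_3 = (0, 2, -3.2361).
  v is orthogonal to every row, so take v ∝ r_1 × r_2 = ((0)·(2) - (0)·(-1.2361), (0)·(0) - (-2.2361)·(2), (-2.2361)·(-1.2361) - (0)·(0)) ≈ (0, 4.4721, 2.7639).
  Let u = (0, 4.4721, 2.7639).
  ||u|| = √((0)² + (4.4721)² + (2.7639)²) = √(27.6393) ≈ 5.2573,  v_1 = u/||u|| ≈ (0, 0.8507, 0.5257) (||v_1|| = 1).

λ_1 = 6.2361,  λ_2 = 4,  λ_3 = 1.7639;  v_1 ≈ (0, 0.8507, 0.5257)


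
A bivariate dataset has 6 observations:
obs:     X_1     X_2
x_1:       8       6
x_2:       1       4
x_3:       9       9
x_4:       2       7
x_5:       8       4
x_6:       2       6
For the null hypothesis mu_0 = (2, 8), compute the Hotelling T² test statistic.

Step 1 — sample mean vector:
  mean(X_1) = (8 + 1 + 9 + 2 + 8 + 2) / 6 = 30/6 = 5
  mean(X_2) = (6 + 4 + 9 + 7 + 4 + 6) / 6 = 36/6 = 6
  x̄ = (5, 6),  deviation x̄ - mu_0 = (5, 6) - (2, 8) = (3, -2).

Step 2 — sample covariance matrix, S[i,j] = (1/(n-1)) · Σ_k (x_{k,i} - mean_i) · (x_{k,j} - mean_j), divisor n-1 = 5:
  S[X_1,X_1] = ((3)·(3) + (-4)·(-4) + (4)·(4) + (-3)·(-3) + (3)·(3) + (-3)·(-3)) / 5 = 68/5 = 13.6
  S[X_1,X_2] = ((3)·(0) + (-4)·(-2) + (4)·(3) + (-3)·(1) + (3)·(-2) + (-3)·(0)) / 5 = 11/5 = 2.2
  S[X_2,X_2] = ((0)·(0) + (-2)·(-2) + (3)·(3) + (1)·(1) + (-2)·(-2) + (0)·(0)) / 5 = 18/5 = 3.6
  S = [[13.6, 2.2],
 [2.2, 3.6]].

Step 3 — invert S. det(S) = 13.6·3.6 - (2.2)² = 44.12.
  S^{-1} = (1/det) · [[d, -b], [-b, a]] = [[0.0816, -0.0499],
 [-0.0499, 0.3083]].

Step 4 — quadratic form (x̄ - mu_0)^T · S^{-1} · (x̄ - mu_0):
  S^{-1} · (x̄ - mu_0) = (0.3445, -0.7661),
  (x̄ - mu_0)^T · [...] = (3)·(0.3445) + (-2)·(-0.7661) = 2.5657.

Step 5 — scale by n: T² = 6 · 2.5657 = 15.3944.

T² ≈ 15.3944


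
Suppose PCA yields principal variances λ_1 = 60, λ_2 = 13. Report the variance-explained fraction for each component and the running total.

Step 1 — total variance = trace(Sigma) = Σ λ_i = 60 + 13 = 73.

Step 2 — fraction explained by component i = λ_i / Σ λ:
  PC1: 60/73 = 0.8219
  PC2: 13/73 = 0.1781

Step 3 — cumulative fraction after k components = (λ_1 + ... + λ_k) / Σ λ:
  k = 1: 60/73 = 0.8219
  k = 2: (60 + 13)/73 = 73/73 = 1

Summary (fraction, with percent):

explained: PC1 0.8219 (82.19%), PC2 0.1781 (17.81%);  cumulative: 0.8219, 1


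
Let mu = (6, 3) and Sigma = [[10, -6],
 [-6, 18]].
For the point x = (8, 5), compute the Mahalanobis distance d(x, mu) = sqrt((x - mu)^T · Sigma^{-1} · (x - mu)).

Step 1 — centre the observation: (x - mu) = (2, 2).

Step 2 — invert Sigma. det(Sigma) = 10·18 - (-6)² = 144.
  Sigma^{-1} = (1/det) · [[d, -b], [-b, a]] = [[0.125, 0.0417],
 [0.0417, 0.0694]].

Step 3 — form the quadratic (x - mu)^T · Sigma^{-1} · (x - mu):
  Sigma^{-1} · (x - mu) = (0.3333, 0.2222).
  (x - mu)^T · [Sigma^{-1} · (x - mu)] = (2)·(0.3333) + (2)·(0.2222) = 1.1111.

Step 4 — take square root: d = √(1.1111) ≈ 1.0541.

d(x, mu) = √(1.1111) ≈ 1.0541
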